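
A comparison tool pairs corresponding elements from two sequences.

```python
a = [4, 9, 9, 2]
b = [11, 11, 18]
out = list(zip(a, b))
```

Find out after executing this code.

Step 1: zip stops at shortest (len(a)=4, len(b)=3):
  Index 0: (4, 11)
  Index 1: (9, 11)
  Index 2: (9, 18)
Step 2: Last element of a (2) has no pair, dropped.
Therefore out = [(4, 11), (9, 11), (9, 18)].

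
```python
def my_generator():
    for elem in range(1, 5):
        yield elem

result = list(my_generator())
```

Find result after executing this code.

Step 1: The generator yields each value from range(1, 5).
Step 2: list() consumes all yields: [1, 2, 3, 4].
Therefore result = [1, 2, 3, 4].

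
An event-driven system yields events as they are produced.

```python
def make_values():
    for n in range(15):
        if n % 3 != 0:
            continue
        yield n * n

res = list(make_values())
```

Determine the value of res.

Step 1: Only yield n**2 when n is divisible by 3:
  n=0: 0 % 3 == 0, yield 0**2 = 0
  n=3: 3 % 3 == 0, yield 3**2 = 9
  n=6: 6 % 3 == 0, yield 6**2 = 36
  n=9: 9 % 3 == 0, yield 9**2 = 81
  n=12: 12 % 3 == 0, yield 12**2 = 144
Therefore res = [0, 9, 36, 81, 144].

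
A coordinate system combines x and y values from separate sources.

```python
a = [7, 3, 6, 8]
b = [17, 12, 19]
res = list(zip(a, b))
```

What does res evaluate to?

Step 1: zip stops at shortest (len(a)=4, len(b)=3):
  Index 0: (7, 17)
  Index 1: (3, 12)
  Index 2: (6, 19)
Step 2: Last element of a (8) has no pair, dropped.
Therefore res = [(7, 17), (3, 12), (6, 19)].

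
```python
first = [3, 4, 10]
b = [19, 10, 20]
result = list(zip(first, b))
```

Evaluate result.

Step 1: zip pairs elements at same index:
  Index 0: (3, 19)
  Index 1: (4, 10)
  Index 2: (10, 20)
Therefore result = [(3, 19), (4, 10), (10, 20)].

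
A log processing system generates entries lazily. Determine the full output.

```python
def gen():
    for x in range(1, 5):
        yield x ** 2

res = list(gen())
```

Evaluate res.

Step 1: For each x in range(1, 5), yield x**2:
  x=1: yield 1**2 = 1
  x=2: yield 2**2 = 4
  x=3: yield 3**2 = 9
  x=4: yield 4**2 = 16
Therefore res = [1, 4, 9, 16].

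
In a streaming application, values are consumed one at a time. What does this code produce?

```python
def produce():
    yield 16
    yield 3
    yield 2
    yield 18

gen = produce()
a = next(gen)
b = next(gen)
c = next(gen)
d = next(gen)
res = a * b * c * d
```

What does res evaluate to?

Step 1: Create generator and consume all values:
  a = next(gen) = 16
  b = next(gen) = 3
  c = next(gen) = 2
  d = next(gen) = 18
Step 2: res = 16 * 3 * 2 * 18 = 1728.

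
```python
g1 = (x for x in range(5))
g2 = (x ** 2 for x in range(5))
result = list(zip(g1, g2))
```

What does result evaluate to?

Step 1: g1 produces [0, 1, 2, 3, 4].
Step 2: g2 produces [0, 1, 4, 9, 16].
Step 3: zip pairs them: [(0, 0), (1, 1), (2, 4), (3, 9), (4, 16)].
Therefore result = [(0, 0), (1, 1), (2, 4), (3, 9), (4, 16)].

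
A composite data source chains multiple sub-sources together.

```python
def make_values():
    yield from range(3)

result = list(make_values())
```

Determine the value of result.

Step 1: yield from delegates to the iterable, yielding each element.
Step 2: Collected values: [0, 1, 2].
Therefore result = [0, 1, 2].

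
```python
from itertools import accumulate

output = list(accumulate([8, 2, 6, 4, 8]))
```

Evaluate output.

Step 1: accumulate computes running sums:
  + 8 = 8
  + 2 = 10
  + 6 = 16
  + 4 = 20
  + 8 = 28
Therefore output = [8, 10, 16, 20, 28].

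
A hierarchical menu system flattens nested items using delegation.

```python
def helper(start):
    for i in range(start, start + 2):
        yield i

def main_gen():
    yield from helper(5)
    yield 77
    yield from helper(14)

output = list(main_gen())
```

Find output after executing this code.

Step 1: main_gen() delegates to helper(5):
  yield 5
  yield 6
Step 2: yield 77
Step 3: Delegates to helper(14):
  yield 14
  yield 15
Therefore output = [5, 6, 77, 14, 15].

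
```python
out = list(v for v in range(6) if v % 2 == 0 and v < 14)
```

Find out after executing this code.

Step 1: Filter range(6) where v % 2 == 0 and v < 14:
  v=0: both conditions met, included
  v=1: excluded (1 % 2 != 0)
  v=2: both conditions met, included
  v=3: excluded (3 % 2 != 0)
  v=4: both conditions met, included
  v=5: excluded (5 % 2 != 0)
Therefore out = [0, 2, 4].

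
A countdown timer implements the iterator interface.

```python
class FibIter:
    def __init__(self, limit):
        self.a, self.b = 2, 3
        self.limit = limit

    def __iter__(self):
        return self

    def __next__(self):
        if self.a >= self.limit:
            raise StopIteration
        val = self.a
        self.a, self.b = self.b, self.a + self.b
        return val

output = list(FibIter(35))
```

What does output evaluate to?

Step 1: Fibonacci-like sequence (a=2, b=3) until >= 35:
  Yield 2, then a,b = 3,5
  Yield 3, then a,b = 5,8
  Yield 5, then a,b = 8,13
  Yield 8, then a,b = 13,21
  Yield 13, then a,b = 21,34
  Yield 21, then a,b = 34,55
  Yield 34, then a,b = 55,89
Step 2: 55 >= 35, stop.
Therefore output = [2, 3, 5, 8, 13, 21, 34].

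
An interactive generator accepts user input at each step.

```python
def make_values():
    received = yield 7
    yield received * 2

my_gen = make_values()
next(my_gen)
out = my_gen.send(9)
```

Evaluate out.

Step 1: next(my_gen) advances to first yield, producing 7.
Step 2: send(9) resumes, received = 9.
Step 3: yield received * 2 = 9 * 2 = 18.
Therefore out = 18.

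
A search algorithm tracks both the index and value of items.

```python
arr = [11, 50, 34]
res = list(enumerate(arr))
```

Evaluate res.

Step 1: enumerate pairs each element with its index:
  (0, 11)
  (1, 50)
  (2, 34)
Therefore res = [(0, 11), (1, 50), (2, 34)].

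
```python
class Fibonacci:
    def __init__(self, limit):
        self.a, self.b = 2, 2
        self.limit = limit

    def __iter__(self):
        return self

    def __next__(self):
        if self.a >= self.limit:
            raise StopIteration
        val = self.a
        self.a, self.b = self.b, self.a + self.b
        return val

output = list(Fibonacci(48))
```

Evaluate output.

Step 1: Fibonacci-like sequence (a=2, b=2) until >= 48:
  Yield 2, then a,b = 2,4
  Yield 2, then a,b = 4,6
  Yield 4, then a,b = 6,10
  Yield 6, then a,b = 10,16
  Yield 10, then a,b = 16,26
  Yield 16, then a,b = 26,42
  Yield 26, then a,b = 42,68
  Yield 42, then a,b = 68,110
Step 2: 68 >= 48, stop.
Therefore output = [2, 2, 4, 6, 10, 16, 26, 42].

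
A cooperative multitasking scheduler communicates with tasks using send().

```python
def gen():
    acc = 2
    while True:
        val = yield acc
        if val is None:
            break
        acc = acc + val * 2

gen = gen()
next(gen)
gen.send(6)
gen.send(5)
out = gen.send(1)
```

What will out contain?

Step 1: next() -> yield acc=2.
Step 2: send(6) -> val=6, acc = 2 + 6*2 = 14, yield 14.
Step 3: send(5) -> val=5, acc = 14 + 5*2 = 24, yield 24.
Step 4: send(1) -> val=1, acc = 24 + 1*2 = 26, yield 26.
Therefore out = 26.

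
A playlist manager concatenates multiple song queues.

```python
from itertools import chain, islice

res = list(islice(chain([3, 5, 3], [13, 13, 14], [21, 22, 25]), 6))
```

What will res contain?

Step 1: chain([3, 5, 3], [13, 13, 14], [21, 22, 25]) = [3, 5, 3, 13, 13, 14, 21, 22, 25].
Step 2: islice takes first 6 elements: [3, 5, 3, 13, 13, 14].
Therefore res = [3, 5, 3, 13, 13, 14].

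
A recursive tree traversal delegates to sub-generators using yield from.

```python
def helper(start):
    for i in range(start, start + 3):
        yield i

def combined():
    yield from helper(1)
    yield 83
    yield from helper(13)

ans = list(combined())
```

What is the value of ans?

Step 1: combined() delegates to helper(1):
  yield 1
  yield 2
  yield 3
Step 2: yield 83
Step 3: Delegates to helper(13):
  yield 13
  yield 14
  yield 15
Therefore ans = [1, 2, 3, 83, 13, 14, 15].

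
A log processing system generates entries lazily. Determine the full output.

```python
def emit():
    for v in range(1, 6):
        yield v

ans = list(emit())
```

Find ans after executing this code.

Step 1: The generator yields each value from range(1, 6).
Step 2: list() consumes all yields: [1, 2, 3, 4, 5].
Therefore ans = [1, 2, 3, 4, 5].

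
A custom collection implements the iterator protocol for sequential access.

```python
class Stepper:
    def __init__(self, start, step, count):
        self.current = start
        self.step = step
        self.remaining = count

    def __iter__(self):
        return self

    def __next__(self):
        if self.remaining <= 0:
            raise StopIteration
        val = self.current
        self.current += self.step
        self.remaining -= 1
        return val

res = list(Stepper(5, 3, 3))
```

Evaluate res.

Step 1: Stepper starts at 5, increments by 3, for 3 steps:
  Yield 5, then current += 3
  Yield 8, then current += 3
  Yield 11, then current += 3
Therefore res = [5, 8, 11].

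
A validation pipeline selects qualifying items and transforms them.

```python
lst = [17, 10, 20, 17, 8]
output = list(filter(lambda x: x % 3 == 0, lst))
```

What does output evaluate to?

Step 1: Filter elements divisible by 3:
  17 % 3 = 2: removed
  10 % 3 = 1: removed
  20 % 3 = 2: removed
  17 % 3 = 2: removed
  8 % 3 = 2: removed
Therefore output = [].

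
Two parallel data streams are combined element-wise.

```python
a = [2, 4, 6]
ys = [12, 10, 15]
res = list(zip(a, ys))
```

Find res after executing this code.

Step 1: zip pairs elements at same index:
  Index 0: (2, 12)
  Index 1: (4, 10)
  Index 2: (6, 15)
Therefore res = [(2, 12), (4, 10), (6, 15)].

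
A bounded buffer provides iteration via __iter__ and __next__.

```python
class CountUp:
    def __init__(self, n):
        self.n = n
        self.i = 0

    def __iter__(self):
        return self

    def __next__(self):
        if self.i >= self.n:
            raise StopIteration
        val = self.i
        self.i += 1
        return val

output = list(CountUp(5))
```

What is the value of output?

Step 1: CountUp(5) creates an iterator counting 0 to 4.
Step 2: list() consumes all values: [0, 1, 2, 3, 4].
Therefore output = [0, 1, 2, 3, 4].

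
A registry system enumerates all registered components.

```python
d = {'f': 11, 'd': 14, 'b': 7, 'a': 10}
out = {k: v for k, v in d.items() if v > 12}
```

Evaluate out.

Step 1: Filter items where value > 12:
  'f': 11 <= 12: removed
  'd': 14 > 12: kept
  'b': 7 <= 12: removed
  'a': 10 <= 12: removed
Therefore out = {'d': 14}.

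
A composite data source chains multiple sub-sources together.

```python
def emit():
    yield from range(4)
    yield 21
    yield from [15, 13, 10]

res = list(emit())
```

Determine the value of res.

Step 1: Trace yields in order:
  yield 0
  yield 1
  yield 2
  yield 3
  yield 21
  yield 15
  yield 13
  yield 10
Therefore res = [0, 1, 2, 3, 21, 15, 13, 10].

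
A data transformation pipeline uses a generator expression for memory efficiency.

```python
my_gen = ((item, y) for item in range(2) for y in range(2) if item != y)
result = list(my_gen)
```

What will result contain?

Step 1: Nested generator over range(2) x range(2) where item != y:
  (0, 0): excluded (item == y)
  (0, 1): included
  (1, 0): included
  (1, 1): excluded (item == y)
Therefore result = [(0, 1), (1, 0)].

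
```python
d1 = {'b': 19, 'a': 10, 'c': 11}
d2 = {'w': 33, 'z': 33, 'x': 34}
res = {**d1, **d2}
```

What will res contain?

Step 1: Merge d1 and d2 (d2 values override on key conflicts).
Step 2: d1 has keys ['b', 'a', 'c'], d2 has keys ['w', 'z', 'x'].
Therefore res = {'b': 19, 'a': 10, 'c': 11, 'w': 33, 'z': 33, 'x': 34}.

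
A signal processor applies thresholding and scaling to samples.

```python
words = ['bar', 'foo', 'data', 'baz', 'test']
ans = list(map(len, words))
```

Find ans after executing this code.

Step 1: Map len() to each word:
  'bar' -> 3
  'foo' -> 3
  'data' -> 4
  'baz' -> 3
  'test' -> 4
Therefore ans = [3, 3, 4, 3, 4].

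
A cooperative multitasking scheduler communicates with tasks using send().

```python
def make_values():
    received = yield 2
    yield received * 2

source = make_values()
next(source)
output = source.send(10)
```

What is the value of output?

Step 1: next(source) advances to first yield, producing 2.
Step 2: send(10) resumes, received = 10.
Step 3: yield received * 2 = 10 * 2 = 20.
Therefore output = 20.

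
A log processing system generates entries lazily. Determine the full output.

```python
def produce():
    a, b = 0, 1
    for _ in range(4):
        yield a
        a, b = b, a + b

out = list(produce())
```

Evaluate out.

Step 1: Fibonacci-like sequence starting with a=0, b=1:
  Iteration 1: yield a=0, then a,b = 1,1
  Iteration 2: yield a=1, then a,b = 1,2
  Iteration 3: yield a=1, then a,b = 2,3
  Iteration 4: yield a=2, then a,b = 3,5
Therefore out = [0, 1, 1, 2].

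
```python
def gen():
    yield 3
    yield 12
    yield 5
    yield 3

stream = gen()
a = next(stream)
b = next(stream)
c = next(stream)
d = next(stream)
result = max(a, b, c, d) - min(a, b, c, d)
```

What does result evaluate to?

Step 1: Create generator and consume all values:
  a = next(stream) = 3
  b = next(stream) = 12
  c = next(stream) = 5
  d = next(stream) = 3
Step 2: max = 12, min = 3, result = 12 - 3 = 9.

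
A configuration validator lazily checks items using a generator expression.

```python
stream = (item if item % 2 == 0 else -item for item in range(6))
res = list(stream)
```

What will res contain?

Step 1: For each item in range(6), yield item if even, else -item:
  item=0: even, yield 0
  item=1: odd, yield -1
  item=2: even, yield 2
  item=3: odd, yield -3
  item=4: even, yield 4
  item=5: odd, yield -5
Therefore res = [0, -1, 2, -3, 4, -5].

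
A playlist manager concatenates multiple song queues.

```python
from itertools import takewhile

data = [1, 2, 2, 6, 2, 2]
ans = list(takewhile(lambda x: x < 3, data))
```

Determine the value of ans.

Step 1: takewhile stops at first element >= 3:
  1 < 3: take
  2 < 3: take
  2 < 3: take
  6 >= 3: stop
Therefore ans = [1, 2, 2].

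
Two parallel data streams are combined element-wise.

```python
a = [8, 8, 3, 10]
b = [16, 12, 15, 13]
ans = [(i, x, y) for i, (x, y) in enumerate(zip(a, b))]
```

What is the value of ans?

Step 1: enumerate(zip(a, b)) gives index with paired elements:
  i=0: (8, 16)
  i=1: (8, 12)
  i=2: (3, 15)
  i=3: (10, 13)
Therefore ans = [(0, 8, 16), (1, 8, 12), (2, 3, 15), (3, 10, 13)].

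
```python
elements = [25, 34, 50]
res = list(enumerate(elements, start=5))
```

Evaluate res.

Step 1: enumerate with start=5:
  (5, 25)
  (6, 34)
  (7, 50)
Therefore res = [(5, 25), (6, 34), (7, 50)].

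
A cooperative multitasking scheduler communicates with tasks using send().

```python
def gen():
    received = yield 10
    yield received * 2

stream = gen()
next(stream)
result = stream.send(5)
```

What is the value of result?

Step 1: next(stream) advances to first yield, producing 10.
Step 2: send(5) resumes, received = 5.
Step 3: yield received * 2 = 5 * 2 = 10.
Therefore result = 10.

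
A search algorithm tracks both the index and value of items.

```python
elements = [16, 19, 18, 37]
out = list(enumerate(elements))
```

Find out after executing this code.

Step 1: enumerate pairs each element with its index:
  (0, 16)
  (1, 19)
  (2, 18)
  (3, 37)
Therefore out = [(0, 16), (1, 19), (2, 18), (3, 37)].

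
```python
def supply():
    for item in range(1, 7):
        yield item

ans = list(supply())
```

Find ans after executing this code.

Step 1: The generator yields each value from range(1, 7).
Step 2: list() consumes all yields: [1, 2, 3, 4, 5, 6].
Therefore ans = [1, 2, 3, 4, 5, 6].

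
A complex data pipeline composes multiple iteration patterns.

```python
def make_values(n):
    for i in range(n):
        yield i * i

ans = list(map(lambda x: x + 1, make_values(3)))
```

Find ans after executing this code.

Step 1: make_values(3) yields squares: [0, 1, 4].
Step 2: map adds 1 to each: [1, 2, 5].
Therefore ans = [1, 2, 5].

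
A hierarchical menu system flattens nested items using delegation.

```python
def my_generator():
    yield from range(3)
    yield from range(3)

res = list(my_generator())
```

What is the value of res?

Step 1: Trace yields in order:
  yield 0
  yield 1
  yield 2
  yield 0
  yield 1
  yield 2
Therefore res = [0, 1, 2, 0, 1, 2].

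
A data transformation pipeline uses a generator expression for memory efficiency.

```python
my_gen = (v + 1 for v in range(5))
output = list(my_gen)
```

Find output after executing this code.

Step 1: For each v in range(5), compute v+1:
  v=0: 0+1 = 1
  v=1: 1+1 = 2
  v=2: 2+1 = 3
  v=3: 3+1 = 4
  v=4: 4+1 = 5
Therefore output = [1, 2, 3, 4, 5].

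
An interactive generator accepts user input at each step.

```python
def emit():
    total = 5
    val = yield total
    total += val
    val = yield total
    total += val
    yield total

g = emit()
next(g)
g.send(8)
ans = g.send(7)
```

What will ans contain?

Step 1: next() -> yield total=5.
Step 2: send(8) -> val=8, total = 5+8 = 13, yield 13.
Step 3: send(7) -> val=7, total = 13+7 = 20, yield 20.
Therefore ans = 20.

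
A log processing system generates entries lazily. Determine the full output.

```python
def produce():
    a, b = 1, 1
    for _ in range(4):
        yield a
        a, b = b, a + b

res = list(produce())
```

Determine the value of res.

Step 1: Fibonacci-like sequence starting with a=1, b=1:
  Iteration 1: yield a=1, then a,b = 1,2
  Iteration 2: yield a=1, then a,b = 2,3
  Iteration 3: yield a=2, then a,b = 3,5
  Iteration 4: yield a=3, then a,b = 5,8
Therefore res = [1, 1, 2, 3].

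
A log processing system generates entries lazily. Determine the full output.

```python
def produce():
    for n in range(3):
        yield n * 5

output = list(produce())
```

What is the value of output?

Step 1: For each n in range(3), yield n * 5:
  n=0: yield 0 * 5 = 0
  n=1: yield 1 * 5 = 5
  n=2: yield 2 * 5 = 10
Therefore output = [0, 5, 10].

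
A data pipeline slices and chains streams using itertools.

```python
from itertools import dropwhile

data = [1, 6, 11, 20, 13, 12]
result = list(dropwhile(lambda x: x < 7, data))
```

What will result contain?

Step 1: dropwhile drops elements while < 7:
  1 < 7: dropped
  6 < 7: dropped
  11: kept (dropping stopped)
Step 2: Remaining elements kept regardless of condition.
Therefore result = [11, 20, 13, 12].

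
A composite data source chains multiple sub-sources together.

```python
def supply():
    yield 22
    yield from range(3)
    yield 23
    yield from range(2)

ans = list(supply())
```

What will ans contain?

Step 1: Trace yields in order:
  yield 22
  yield 0
  yield 1
  yield 2
  yield 23
  yield 0
  yield 1
Therefore ans = [22, 0, 1, 2, 23, 0, 1].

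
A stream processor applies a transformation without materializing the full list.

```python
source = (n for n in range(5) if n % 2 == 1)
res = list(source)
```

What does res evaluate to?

Step 1: Filter range(5) keeping only odd values:
  n=0: even, excluded
  n=1: odd, included
  n=2: even, excluded
  n=3: odd, included
  n=4: even, excluded
Therefore res = [1, 3].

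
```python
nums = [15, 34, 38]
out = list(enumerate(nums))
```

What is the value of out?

Step 1: enumerate pairs each element with its index:
  (0, 15)
  (1, 34)
  (2, 38)
Therefore out = [(0, 15), (1, 34), (2, 38)].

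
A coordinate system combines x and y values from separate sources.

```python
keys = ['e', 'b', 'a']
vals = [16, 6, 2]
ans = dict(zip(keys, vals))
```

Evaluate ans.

Step 1: zip pairs keys with values:
  'e' -> 16
  'b' -> 6
  'a' -> 2
Therefore ans = {'e': 16, 'b': 6, 'a': 2}.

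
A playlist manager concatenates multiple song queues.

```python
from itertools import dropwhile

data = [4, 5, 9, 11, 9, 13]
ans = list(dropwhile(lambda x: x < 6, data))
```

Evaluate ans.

Step 1: dropwhile drops elements while < 6:
  4 < 6: dropped
  5 < 6: dropped
  9: kept (dropping stopped)
Step 2: Remaining elements kept regardless of condition.
Therefore ans = [9, 11, 9, 13].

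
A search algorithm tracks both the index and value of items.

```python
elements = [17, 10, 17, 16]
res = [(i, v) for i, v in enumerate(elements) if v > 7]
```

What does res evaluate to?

Step 1: Filter enumerate([17, 10, 17, 16]) keeping v > 7:
  (0, 17): 17 > 7, included
  (1, 10): 10 > 7, included
  (2, 17): 17 > 7, included
  (3, 16): 16 > 7, included
Therefore res = [(0, 17), (1, 10), (2, 17), (3, 16)].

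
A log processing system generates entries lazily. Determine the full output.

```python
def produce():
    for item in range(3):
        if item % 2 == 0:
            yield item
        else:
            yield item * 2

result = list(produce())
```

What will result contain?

Step 1: For each item in range(3), yield item if even, else item*2:
  item=0 (even): yield 0
  item=1 (odd): yield 1*2 = 2
  item=2 (even): yield 2
Therefore result = [0, 2, 2].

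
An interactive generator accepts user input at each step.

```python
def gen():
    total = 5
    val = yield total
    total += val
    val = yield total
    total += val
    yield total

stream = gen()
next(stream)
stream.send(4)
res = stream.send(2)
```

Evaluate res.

Step 1: next() -> yield total=5.
Step 2: send(4) -> val=4, total = 5+4 = 9, yield 9.
Step 3: send(2) -> val=2, total = 9+2 = 11, yield 11.
Therefore res = 11.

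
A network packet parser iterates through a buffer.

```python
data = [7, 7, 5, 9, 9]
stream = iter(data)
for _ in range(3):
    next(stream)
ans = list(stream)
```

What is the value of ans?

Step 1: Create iterator over [7, 7, 5, 9, 9].
Step 2: Advance 3 positions (consuming [7, 7, 5]).
Step 3: list() collects remaining elements: [9, 9].
Therefore ans = [9, 9].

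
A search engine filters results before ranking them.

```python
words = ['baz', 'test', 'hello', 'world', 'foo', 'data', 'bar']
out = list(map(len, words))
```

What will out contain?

Step 1: Map len() to each word:
  'baz' -> 3
  'test' -> 4
  'hello' -> 5
  'world' -> 5
  'foo' -> 3
  'data' -> 4
  'bar' -> 3
Therefore out = [3, 4, 5, 5, 3, 4, 3].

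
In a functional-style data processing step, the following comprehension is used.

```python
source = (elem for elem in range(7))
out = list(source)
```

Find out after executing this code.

Step 1: Generator expression iterates range(7): [0, 1, 2, 3, 4, 5, 6].
Step 2: list() collects all values.
Therefore out = [0, 1, 2, 3, 4, 5, 6].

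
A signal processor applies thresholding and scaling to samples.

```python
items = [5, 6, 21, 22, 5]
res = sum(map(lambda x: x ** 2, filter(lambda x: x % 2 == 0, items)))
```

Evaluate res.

Step 1: Filter even numbers from [5, 6, 21, 22, 5]: [6, 22]
Step 2: Square each: [36, 484]
Step 3: Sum = 520.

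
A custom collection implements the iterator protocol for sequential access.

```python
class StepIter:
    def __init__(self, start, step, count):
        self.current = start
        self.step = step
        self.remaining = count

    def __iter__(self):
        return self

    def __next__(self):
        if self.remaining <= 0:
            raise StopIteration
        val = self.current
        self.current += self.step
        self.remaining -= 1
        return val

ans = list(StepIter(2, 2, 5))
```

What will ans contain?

Step 1: StepIter starts at 2, increments by 2, for 5 steps:
  Yield 2, then current += 2
  Yield 4, then current += 2
  Yield 6, then current += 2
  Yield 8, then current += 2
  Yield 10, then current += 2
Therefore ans = [2, 4, 6, 8, 10].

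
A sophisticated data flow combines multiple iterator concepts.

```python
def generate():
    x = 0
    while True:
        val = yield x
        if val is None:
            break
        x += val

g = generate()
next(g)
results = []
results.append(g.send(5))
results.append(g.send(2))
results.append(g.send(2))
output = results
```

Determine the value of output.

Step 1: next(g) -> yield 0.
Step 2: send(5) -> x = 5, yield 5.
Step 3: send(2) -> x = 7, yield 7.
Step 4: send(2) -> x = 9, yield 9.
Therefore output = [5, 7, 9].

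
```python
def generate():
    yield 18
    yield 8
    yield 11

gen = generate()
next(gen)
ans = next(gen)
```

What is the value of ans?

Step 1: generate() creates a generator.
Step 2: next(gen) yields 18 (consumed and discarded).
Step 3: next(gen) yields 8, assigned to ans.
Therefore ans = 8.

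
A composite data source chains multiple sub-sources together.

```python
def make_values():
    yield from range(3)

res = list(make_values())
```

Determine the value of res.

Step 1: yield from delegates to the iterable, yielding each element.
Step 2: Collected values: [0, 1, 2].
Therefore res = [0, 1, 2].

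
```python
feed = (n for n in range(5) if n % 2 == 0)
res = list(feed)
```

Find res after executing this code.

Step 1: Filter range(5) keeping only even values:
  n=0: even, included
  n=1: odd, excluded
  n=2: even, included
  n=3: odd, excluded
  n=4: even, included
Therefore res = [0, 2, 4].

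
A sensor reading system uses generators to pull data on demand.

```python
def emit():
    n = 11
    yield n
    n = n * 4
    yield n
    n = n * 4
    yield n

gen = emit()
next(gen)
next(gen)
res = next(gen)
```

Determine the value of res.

Step 1: Trace through generator execution:
  Yield 1: n starts at 11, yield 11
  Yield 2: n = 11 * 4 = 44, yield 44
  Yield 3: n = 44 * 4 = 176, yield 176
Step 2: First next() gets 11, second next() gets the second value, third next() yields 176.
Therefore res = 176.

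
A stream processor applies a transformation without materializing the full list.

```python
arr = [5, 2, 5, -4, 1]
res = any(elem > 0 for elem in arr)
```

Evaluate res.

Step 1: Check elem > 0 for each element in [5, 2, 5, -4, 1]:
  5 > 0: True
  2 > 0: True
  5 > 0: True
  -4 > 0: False
  1 > 0: True
Step 2: any() returns True.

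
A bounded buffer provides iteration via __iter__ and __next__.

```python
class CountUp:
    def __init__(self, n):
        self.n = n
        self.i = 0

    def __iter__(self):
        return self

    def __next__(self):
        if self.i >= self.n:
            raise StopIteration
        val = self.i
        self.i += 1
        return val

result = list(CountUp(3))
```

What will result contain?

Step 1: CountUp(3) creates an iterator counting 0 to 2.
Step 2: list() consumes all values: [0, 1, 2].
Therefore result = [0, 1, 2].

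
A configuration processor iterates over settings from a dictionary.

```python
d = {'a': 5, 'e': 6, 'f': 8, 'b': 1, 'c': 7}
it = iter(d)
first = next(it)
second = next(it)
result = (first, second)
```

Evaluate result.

Step 1: iter(d) iterates over keys: ['a', 'e', 'f', 'b', 'c'].
Step 2: first = next(it) = 'a', second = next(it) = 'e'.
Therefore result = ('a', 'e').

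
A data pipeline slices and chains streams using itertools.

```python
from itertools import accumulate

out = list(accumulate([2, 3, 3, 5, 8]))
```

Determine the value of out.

Step 1: accumulate computes running sums:
  + 2 = 2
  + 3 = 5
  + 3 = 8
  + 5 = 13
  + 8 = 21
Therefore out = [2, 5, 8, 13, 21].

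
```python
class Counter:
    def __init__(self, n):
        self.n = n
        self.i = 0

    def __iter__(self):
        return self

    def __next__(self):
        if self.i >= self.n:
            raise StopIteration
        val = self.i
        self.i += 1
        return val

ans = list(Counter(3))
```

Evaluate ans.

Step 1: Counter(3) creates an iterator counting 0 to 2.
Step 2: list() consumes all values: [0, 1, 2].
Therefore ans = [0, 1, 2].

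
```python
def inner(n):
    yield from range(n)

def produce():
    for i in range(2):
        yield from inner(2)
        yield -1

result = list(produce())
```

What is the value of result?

Step 1: For each i in range(2):
  i=0: yield from inner(2) -> [0, 1], then yield -1
  i=1: yield from inner(2) -> [0, 1], then yield -1
Therefore result = [0, 1, -1, 0, 1, -1].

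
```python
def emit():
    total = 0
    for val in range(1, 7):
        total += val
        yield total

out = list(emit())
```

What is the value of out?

Step 1: Generator accumulates running sum:
  val=1: total = 1, yield 1
  val=2: total = 3, yield 3
  val=3: total = 6, yield 6
  val=4: total = 10, yield 10
  val=5: total = 15, yield 15
  val=6: total = 21, yield 21
Therefore out = [1, 3, 6, 10, 15, 21].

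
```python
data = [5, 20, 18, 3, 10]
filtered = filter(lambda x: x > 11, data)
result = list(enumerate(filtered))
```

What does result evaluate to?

Step 1: Filter [5, 20, 18, 3, 10] for > 11: [20, 18].
Step 2: enumerate re-indexes from 0: [(0, 20), (1, 18)].
Therefore result = [(0, 20), (1, 18)].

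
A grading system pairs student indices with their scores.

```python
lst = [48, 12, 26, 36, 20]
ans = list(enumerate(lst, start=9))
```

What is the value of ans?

Step 1: enumerate with start=9:
  (9, 48)
  (10, 12)
  (11, 26)
  (12, 36)
  (13, 20)
Therefore ans = [(9, 48), (10, 12), (11, 26), (12, 36), (13, 20)].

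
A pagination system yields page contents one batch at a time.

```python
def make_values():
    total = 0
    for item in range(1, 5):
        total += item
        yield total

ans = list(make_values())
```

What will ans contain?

Step 1: Generator accumulates running sum:
  item=1: total = 1, yield 1
  item=2: total = 3, yield 3
  item=3: total = 6, yield 6
  item=4: total = 10, yield 10
Therefore ans = [1, 3, 6, 10].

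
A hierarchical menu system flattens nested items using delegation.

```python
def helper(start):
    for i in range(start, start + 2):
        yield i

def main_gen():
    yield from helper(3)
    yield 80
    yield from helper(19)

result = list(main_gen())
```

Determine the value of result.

Step 1: main_gen() delegates to helper(3):
  yield 3
  yield 4
Step 2: yield 80
Step 3: Delegates to helper(19):
  yield 19
  yield 20
Therefore result = [3, 4, 80, 19, 20].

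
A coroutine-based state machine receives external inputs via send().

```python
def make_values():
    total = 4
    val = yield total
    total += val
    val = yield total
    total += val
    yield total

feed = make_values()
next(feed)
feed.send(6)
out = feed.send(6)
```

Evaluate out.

Step 1: next() -> yield total=4.
Step 2: send(6) -> val=6, total = 4+6 = 10, yield 10.
Step 3: send(6) -> val=6, total = 10+6 = 16, yield 16.
Therefore out = 16.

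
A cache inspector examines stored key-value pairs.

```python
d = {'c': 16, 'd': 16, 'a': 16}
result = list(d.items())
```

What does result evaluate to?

Step 1: d.items() returns (key, value) pairs in insertion order.
Therefore result = [('c', 16), ('d', 16), ('a', 16)].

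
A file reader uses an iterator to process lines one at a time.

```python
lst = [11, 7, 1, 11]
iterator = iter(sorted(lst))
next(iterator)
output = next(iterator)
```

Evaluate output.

Step 1: sorted([11, 7, 1, 11]) = [1, 7, 11, 11].
Step 2: Create iterator and skip 1 elements.
Step 3: next() returns 7.
Therefore output = 7.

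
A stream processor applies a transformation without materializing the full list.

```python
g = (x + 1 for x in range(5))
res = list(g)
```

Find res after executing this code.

Step 1: For each x in range(5), compute x+1:
  x=0: 0+1 = 1
  x=1: 1+1 = 2
  x=2: 2+1 = 3
  x=3: 3+1 = 4
  x=4: 4+1 = 5
Therefore res = [1, 2, 3, 4, 5].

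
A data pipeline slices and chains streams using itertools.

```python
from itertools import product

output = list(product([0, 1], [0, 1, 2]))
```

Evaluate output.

Step 1: product([0, 1], [0, 1, 2]) gives all pairs:
  (0, 0)
  (0, 1)
  (0, 2)
  (1, 0)
  (1, 1)
  (1, 2)
Therefore output = [(0, 0), (0, 1), (0, 2), (1, 0), (1, 1), (1, 2)].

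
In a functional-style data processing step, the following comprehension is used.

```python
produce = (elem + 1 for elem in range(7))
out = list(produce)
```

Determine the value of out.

Step 1: For each elem in range(7), compute elem+1:
  elem=0: 0+1 = 1
  elem=1: 1+1 = 2
  elem=2: 2+1 = 3
  elem=3: 3+1 = 4
  elem=4: 4+1 = 5
  elem=5: 5+1 = 6
  elem=6: 6+1 = 7
Therefore out = [1, 2, 3, 4, 5, 6, 7].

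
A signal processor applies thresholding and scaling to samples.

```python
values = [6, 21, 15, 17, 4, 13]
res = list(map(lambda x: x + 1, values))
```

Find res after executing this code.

Step 1: Apply lambda x: x + 1 to each element:
  6 -> 7
  21 -> 22
  15 -> 16
  17 -> 18
  4 -> 5
  13 -> 14
Therefore res = [7, 22, 16, 18, 5, 14].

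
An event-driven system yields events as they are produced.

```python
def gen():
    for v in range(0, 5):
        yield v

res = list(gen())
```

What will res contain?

Step 1: The generator yields each value from range(0, 5).
Step 2: list() consumes all yields: [0, 1, 2, 3, 4].
Therefore res = [0, 1, 2, 3, 4].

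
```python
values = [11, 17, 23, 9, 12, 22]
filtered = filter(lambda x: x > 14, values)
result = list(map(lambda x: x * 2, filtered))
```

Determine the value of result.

Step 1: Filter values for elements > 14:
  11: removed
  17: kept
  23: kept
  9: removed
  12: removed
  22: kept
Step 2: Map x * 2 on filtered [17, 23, 22]:
  17 -> 34
  23 -> 46
  22 -> 44
Therefore result = [34, 46, 44].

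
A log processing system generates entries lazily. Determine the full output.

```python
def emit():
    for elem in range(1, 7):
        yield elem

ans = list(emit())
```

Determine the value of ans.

Step 1: The generator yields each value from range(1, 7).
Step 2: list() consumes all yields: [1, 2, 3, 4, 5, 6].
Therefore ans = [1, 2, 3, 4, 5, 6].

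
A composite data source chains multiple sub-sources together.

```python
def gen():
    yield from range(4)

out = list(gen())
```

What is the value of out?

Step 1: yield from delegates to the iterable, yielding each element.
Step 2: Collected values: [0, 1, 2, 3].
Therefore out = [0, 1, 2, 3].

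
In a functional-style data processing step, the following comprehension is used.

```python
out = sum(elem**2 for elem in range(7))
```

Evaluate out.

Step 1: Compute elem**2 for each elem in range(7):
  elem=0: 0**2 = 0
  elem=1: 1**2 = 1
  elem=2: 2**2 = 4
  elem=3: 3**2 = 9
  elem=4: 4**2 = 16
  elem=5: 5**2 = 25
  elem=6: 6**2 = 36
Step 2: sum = 0 + 1 + 4 + 9 + 16 + 25 + 36 = 91.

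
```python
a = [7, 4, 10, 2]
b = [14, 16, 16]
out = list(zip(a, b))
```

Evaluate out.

Step 1: zip stops at shortest (len(a)=4, len(b)=3):
  Index 0: (7, 14)
  Index 1: (4, 16)
  Index 2: (10, 16)
Step 2: Last element of a (2) has no pair, dropped.
Therefore out = [(7, 14), (4, 16), (10, 16)].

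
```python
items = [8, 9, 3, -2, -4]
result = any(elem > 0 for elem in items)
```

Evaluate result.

Step 1: Check elem > 0 for each element in [8, 9, 3, -2, -4]:
  8 > 0: True
  9 > 0: True
  3 > 0: True
  -2 > 0: False
  -4 > 0: False
Step 2: any() returns True.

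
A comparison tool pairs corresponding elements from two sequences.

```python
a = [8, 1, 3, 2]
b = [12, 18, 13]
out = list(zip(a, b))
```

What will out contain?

Step 1: zip stops at shortest (len(a)=4, len(b)=3):
  Index 0: (8, 12)
  Index 1: (1, 18)
  Index 2: (3, 13)
Step 2: Last element of a (2) has no pair, dropped.
Therefore out = [(8, 12), (1, 18), (3, 13)].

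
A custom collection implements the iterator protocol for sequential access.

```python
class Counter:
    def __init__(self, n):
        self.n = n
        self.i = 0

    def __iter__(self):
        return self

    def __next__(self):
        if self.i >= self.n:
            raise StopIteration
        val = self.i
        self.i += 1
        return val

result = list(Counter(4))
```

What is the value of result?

Step 1: Counter(4) creates an iterator counting 0 to 3.
Step 2: list() consumes all values: [0, 1, 2, 3].
Therefore result = [0, 1, 2, 3].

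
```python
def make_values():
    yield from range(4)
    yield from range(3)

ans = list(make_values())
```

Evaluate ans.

Step 1: Trace yields in order:
  yield 0
  yield 1
  yield 2
  yield 3
  yield 0
  yield 1
  yield 2
Therefore ans = [0, 1, 2, 3, 0, 1, 2].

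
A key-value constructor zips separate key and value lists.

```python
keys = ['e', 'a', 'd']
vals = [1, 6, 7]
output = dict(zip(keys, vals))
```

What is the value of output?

Step 1: zip pairs keys with values:
  'e' -> 1
  'a' -> 6
  'd' -> 7
Therefore output = {'e': 1, 'a': 6, 'd': 7}.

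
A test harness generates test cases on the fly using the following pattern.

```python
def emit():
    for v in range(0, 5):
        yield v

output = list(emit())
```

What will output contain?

Step 1: The generator yields each value from range(0, 5).
Step 2: list() consumes all yields: [0, 1, 2, 3, 4].
Therefore output = [0, 1, 2, 3, 4].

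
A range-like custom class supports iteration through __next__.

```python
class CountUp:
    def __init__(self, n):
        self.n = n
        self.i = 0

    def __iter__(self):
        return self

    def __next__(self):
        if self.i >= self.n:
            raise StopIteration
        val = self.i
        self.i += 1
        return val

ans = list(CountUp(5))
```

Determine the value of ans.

Step 1: CountUp(5) creates an iterator counting 0 to 4.
Step 2: list() consumes all values: [0, 1, 2, 3, 4].
Therefore ans = [0, 1, 2, 3, 4].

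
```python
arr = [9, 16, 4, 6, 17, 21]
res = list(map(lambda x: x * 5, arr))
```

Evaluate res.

Step 1: Apply lambda x: x * 5 to each element:
  9 -> 45
  16 -> 80
  4 -> 20
  6 -> 30
  17 -> 85
  21 -> 105
Therefore res = [45, 80, 20, 30, 85, 105].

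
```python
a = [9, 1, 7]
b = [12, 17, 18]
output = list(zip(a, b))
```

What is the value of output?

Step 1: zip pairs elements at same index:
  Index 0: (9, 12)
  Index 1: (1, 17)
  Index 2: (7, 18)
Therefore output = [(9, 12), (1, 17), (7, 18)].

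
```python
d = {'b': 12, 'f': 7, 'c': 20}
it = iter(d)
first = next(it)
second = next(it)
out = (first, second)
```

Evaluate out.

Step 1: iter(d) iterates over keys: ['b', 'f', 'c'].
Step 2: first = next(it) = 'b', second = next(it) = 'f'.
Therefore out = ('b', 'f').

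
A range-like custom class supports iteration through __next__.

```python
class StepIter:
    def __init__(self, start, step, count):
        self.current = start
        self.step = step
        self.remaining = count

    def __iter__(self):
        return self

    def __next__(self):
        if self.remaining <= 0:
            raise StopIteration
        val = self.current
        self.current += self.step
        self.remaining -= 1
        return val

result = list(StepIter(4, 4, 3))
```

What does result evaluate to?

Step 1: StepIter starts at 4, increments by 4, for 3 steps:
  Yield 4, then current += 4
  Yield 8, then current += 4
  Yield 12, then current += 4
Therefore result = [4, 8, 12].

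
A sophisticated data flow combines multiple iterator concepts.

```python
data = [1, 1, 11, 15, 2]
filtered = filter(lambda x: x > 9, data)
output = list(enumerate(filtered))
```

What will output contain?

Step 1: Filter [1, 1, 11, 15, 2] for > 9: [11, 15].
Step 2: enumerate re-indexes from 0: [(0, 11), (1, 15)].
Therefore output = [(0, 11), (1, 15)].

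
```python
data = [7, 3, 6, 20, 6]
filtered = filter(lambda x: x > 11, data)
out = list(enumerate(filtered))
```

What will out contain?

Step 1: Filter [7, 3, 6, 20, 6] for > 11: [20].
Step 2: enumerate re-indexes from 0: [(0, 20)].
Therefore out = [(0, 20)].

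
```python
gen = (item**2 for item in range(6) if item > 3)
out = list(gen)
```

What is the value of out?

Step 1: For range(6), keep item > 3, then square:
  item=0: 0 <= 3, excluded
  item=1: 1 <= 3, excluded
  item=2: 2 <= 3, excluded
  item=3: 3 <= 3, excluded
  item=4: 4 > 3, yield 4**2 = 16
  item=5: 5 > 3, yield 5**2 = 25
Therefore out = [16, 25].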